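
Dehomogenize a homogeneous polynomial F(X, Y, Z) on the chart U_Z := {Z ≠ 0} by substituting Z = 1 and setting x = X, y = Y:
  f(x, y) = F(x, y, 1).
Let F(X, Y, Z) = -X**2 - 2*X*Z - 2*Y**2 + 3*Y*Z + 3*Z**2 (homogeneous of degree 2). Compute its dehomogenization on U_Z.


f(x, y) = -x**2 - 2*x - 2*y**2 + 3*y + 3

On U_Z we set Z = 1. Each monomial c·X^i·Y^j·Z^k in F becomes c·x^i·y^j·1^k = c·x^i·y^j.
Substituting Z = 1: F(X, Y, 1) = -x**2 - 2*x - 2*y**2 + 3*y + 3.
Note: deg(f) ≤ deg(F) = 2; strict inequality happens when F is divisible by Z (lost terms).


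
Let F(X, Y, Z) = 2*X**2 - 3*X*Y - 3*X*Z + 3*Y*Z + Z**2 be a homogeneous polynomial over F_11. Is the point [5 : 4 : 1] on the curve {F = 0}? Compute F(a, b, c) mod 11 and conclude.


F(5,4,1) ≡ 10 (mod 11); P is NOT on the curve.

Evaluate F(5, 4, 1) term-by-term (mod 11).
  2*X**2 ↦ 2·25·1·1 = 50
  -3*X*Y ↦ -3·5·4·1 = -60
  -3*X*Z ↦ -3·5·1·1 = -15
  3*Y*Z ↦ 3·1·4·1 = 12
  Z**2 ↦ 1·1·1·1 = 1
Sum: F(5, 4, 1) = (50) + (-60) + (-15) + (12) + (1) = -12.
Reducing mod 11: -12 ≡ 10 (mod 11).
Since F(a, b, c) ≡ 10 ≠ 0 (mod 11), P does NOT lie on the curve.


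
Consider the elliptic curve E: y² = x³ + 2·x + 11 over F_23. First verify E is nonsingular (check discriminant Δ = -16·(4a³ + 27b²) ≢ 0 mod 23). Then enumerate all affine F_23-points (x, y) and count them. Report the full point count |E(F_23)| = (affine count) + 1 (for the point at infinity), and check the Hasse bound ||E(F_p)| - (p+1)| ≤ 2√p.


Affine points = {(2, 0), (5, 10), (5, 13), (6, 3), (6, 20), (7, 0), (13, 7), (13, 16), (14, 0), (15, 9), (15, 14), (17, 6), (17, 17), (19, 10), (19, 13), (20, 1), (20, 22), (22, 10), (22, 13)}; affine count = 19; |E(F_23)| = 20.

Discriminant check: Δ ∝ 4a³ + 27b² = 4·2³ + 27·11² = 4·8 + 27·121 ≡ 10 (mod 23). Nonzero ⇒ E is nonsingular.
For each x ∈ F_23, compute rhs = x³ + 2·x + 11 mod 23, then count y ∈ F_23 with y² ≡ rhs.
  x = 0: rhs = 11, matching y values: none (0 points).
  x = 1: rhs = 14, matching y values: none (0 points).
  x = 2: rhs = 0, matching y values: 0 (1 points).
  x = 3: rhs = 21, matching y values: none (0 points).
  x = 4: rhs = 14, matching y values: none (0 points).
  x = 5: rhs = 8, matching y values: 10, 13 (2 points).
  x = 6: rhs = 9, matching y values: 3, 20 (2 points).
  x = 7: rhs = 0, matching y values: 0 (1 points).
  x = 8: rhs = 10, matching y values: none (0 points).
  x = 9: rhs = 22, matching y values: none (0 points).
  x = 10: rhs = 19, matching y values: none (0 points).
  x = 11: rhs = 7, matching y values: none (0 points).
  x = 12: rhs = 15, matching y values: none (0 points).
  x = 13: rhs = 3, matching y values: 7, 16 (2 points).
  x = 14: rhs = 0, matching y values: 0 (1 points).
  x = 15: rhs = 12, matching y values: 9, 14 (2 points).
  x = 16: rhs = 22, matching y values: none (0 points).
  x = 17: rhs = 13, matching y values: 6, 17 (2 points).
  x = 18: rhs = 14, matching y values: none (0 points).
  x = 19: rhs = 8, matching y values: 10, 13 (2 points).
  x = 20: rhs = 1, matching y values: 1, 22 (2 points).
  x = 21: rhs = 22, matching y values: none (0 points).
  x = 22: rhs = 8, matching y values: 10, 13 (2 points).
Total affine count: 19.
Full point count |E(F_23)| = 19 + 1 = 20.
Hasse bound: |20 − (23+1)| = |-4| = 4 ≤ 2√23 ≈ 9.5917 ✓.


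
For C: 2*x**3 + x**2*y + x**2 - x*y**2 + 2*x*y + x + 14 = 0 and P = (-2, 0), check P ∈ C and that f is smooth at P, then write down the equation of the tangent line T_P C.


Tangent line at P: 21*x + 42 = 0.

Step 1: f(-2, 0) = 0, so P lies on C.
Step 2: partial derivatives
  f_x(x, y) = 6*x**2 + 2*x*y + 2*x - y**2 + 2*y + 1, f_y(x, y) = x**2 - 2*x*y + 2*x.
  f_x(P) = 21, f_y(P) = 0 (gradient nonzero, so P is smooth).
Step 3: tangent line at P: 21·(x − -2) + 0·(y − 0) = 0.
Expanding: 21*x + 42 = 0.


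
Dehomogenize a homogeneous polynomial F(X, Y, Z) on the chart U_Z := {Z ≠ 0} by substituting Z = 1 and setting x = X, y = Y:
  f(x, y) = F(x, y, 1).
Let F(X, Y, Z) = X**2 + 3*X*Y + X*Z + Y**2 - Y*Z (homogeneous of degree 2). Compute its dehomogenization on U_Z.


f(x, y) = x**2 + 3*x*y + x + y**2 - y

On U_Z we set Z = 1. Each monomial c·X^i·Y^j·Z^k in F becomes c·x^i·y^j·1^k = c·x^i·y^j.
Substituting Z = 1: F(X, Y, 1) = x**2 + 3*x*y + x + y**2 - y.
Note: deg(f) ≤ deg(F) = 2; strict inequality happens when F is divisible by Z (lost terms).


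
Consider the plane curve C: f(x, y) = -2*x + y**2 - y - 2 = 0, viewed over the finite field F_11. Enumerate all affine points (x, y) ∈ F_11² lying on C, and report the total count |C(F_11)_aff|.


Affine F_11-points: {(0, 2), (0, 10), (2, 3), (2, 9), (3, 6), (5, 4), (5, 8), (9, 5), (9, 7), (10, 0), (10, 1)}; count = 11.

For each of the 121 pairs (x, y) ∈ F_11², evaluate f(x, y) mod 11. Record the zeros.
  x = 0: [0↦9, 1↦9, 2↦0, 3↦4, 4↦10, 5↦7, 6↦6, 7↦7, 8↦10, 9↦4, 10↦0]  zeros at y ∈ {2, 10}
  x = 1: [0↦7, 1↦7, 2↦9, 3↦2, 4↦8, 5↦5, 6↦4, 7↦5, 8↦8, 9↦2, 10↦9]  zeros at y ∈ ∅
  x = 2: [0↦5, 1↦5, 2↦7, 3↦0, 4↦6, 5↦3, 6↦2, 7↦3, 8↦6, 9↦0, 10↦7]  zeros at y ∈ {3, 9}
  x = 3: [0↦3, 1↦3, 2↦5, 3↦9, 4↦4, 5↦1, 6↦0, 7↦1, 8↦4, 9↦9, 10↦5]  zeros at y ∈ {6}
  x = 4: [0↦1, 1↦1, 2↦3, 3↦7, 4↦2, 5↦10, 6↦9, 7↦10, 8↦2, 9↦7, 10↦3]  zeros at y ∈ ∅
  x = 5: [0↦10, 1↦10, 2↦1, 3↦5, 4↦0, 5↦8, 6↦7, 7↦8, 8↦0, 9↦5, 10↦1]  zeros at y ∈ {4, 8}
  x = 6: [0↦8, 1↦8, 2↦10, 3↦3, 4↦9, 5↦6, 6↦5, 7↦6, 8↦9, 9↦3, 10↦10]  zeros at y ∈ ∅
  x = 7: [0↦6, 1↦6, 2↦8, 3↦1, 4↦7, 5↦4, 6↦3, 7↦4, 8↦7, 9↦1, 10↦8]  zeros at y ∈ ∅
  x = 8: [0↦4, 1↦4, 2↦6, 3↦10, 4↦5, 5↦2, 6↦1, 7↦2, 8↦5, 9↦10, 10↦6]  zeros at y ∈ ∅
  x = 9: [0↦2, 1↦2, 2↦4, 3↦8, 4↦3, 5↦0, 6↦10, 7↦0, 8↦3, 9↦8, 10↦4]  zeros at y ∈ {5, 7}
  x = 10: [0↦0, 1↦0, 2↦2, 3↦6, 4↦1, 5↦9, 6↦8, 7↦9, 8↦1, 9↦6, 10↦2]  zeros at y ∈ {0, 1}
Collecting zeros: affine points = {(0, 2), (0, 10), (2, 3), (2, 9), (3, 6), (5, 4), (5, 8), (9, 5), (9, 7), (10, 0), (10, 1)}.
Total count |C(F_11)_aff| = 11.


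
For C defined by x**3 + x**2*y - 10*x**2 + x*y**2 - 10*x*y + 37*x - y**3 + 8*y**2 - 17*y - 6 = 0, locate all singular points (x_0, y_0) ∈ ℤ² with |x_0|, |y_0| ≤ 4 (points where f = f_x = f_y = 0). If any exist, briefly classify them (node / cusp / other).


Singular points: {(2, 3)}; classification: node.

Compute partial derivatives:
  f_x = 3*x**2 + 2*x*y - 20*x + y**2 - 10*y + 37.
  f_y = x**2 + 2*x*y - 10*x - 3*y**2 + 16*y - 17.
Scan x_0 ∈ {−4, ..., 4}. For each x_0, f_y(x_0, y) is a polynomial in y; find its integer roots y ∈ {−4, ..., 4}, then test f_x and f at those candidates.
  x = -4: f_y(-4, y) = -3*y**2 + 8*y + 39; no integer root y with |y| ≤ 4.
  x = -3: f_y(-3, y) = -3*y**2 + 10*y + 22; no integer root y with |y| ≤ 4.
  x = -2: f_y(-2, y) = -3*y**2 + 12*y + 7; no integer root y with |y| ≤ 4.
  x = -1: f_y(-1, y) = -3*y**2 + 14*y - 6; no integer root y with |y| ≤ 4.
  x = 0: f_y(0, y) = -3*y**2 + 16*y - 17; no integer root y with |y| ≤ 4.
  x = 1: f_y(1, y) = -3*y**2 + 18*y - 26; no integer root y with |y| ≤ 4.
  x = 2: f_y(2, y) = -3*y**2 + 20*y - 33; vanishes at y ∈ {3}. (2, 3): f_x = 0, f = 0 — SINGULAR.
  x = 3: f_y(3, y) = -3*y**2 + 22*y - 38; no integer root y with |y| ≤ 4.
  x = 4: f_y(4, y) = -3*y**2 + 24*y - 41; no integer root y with |y| ≤ 4.
Only singular point on the grid: (2, 3).
Classify: substitute x = 2 + u, y = 3 + v and expand: f = u**3 + u**2*v - u**2 + u*v**2 - v**3 + v**2.
No constant or linear terms (consistent with a singular point). Quadratic part: -u**2 + v**2. Cubic part: u**3 + u**2*v + u*v**2 - v**3.
The quadratic part v**2 - u**2 = (v − u)(v + u) splits into two distinct linear factors, so there are two distinct tangent lines y − 3 = ±(x − 2) — this is a node (ordinary double point).
Classification: node.


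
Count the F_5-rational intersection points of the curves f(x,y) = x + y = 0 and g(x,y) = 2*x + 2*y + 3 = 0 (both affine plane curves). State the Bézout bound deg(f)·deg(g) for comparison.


Common zeros: ∅; count = 0; Bézout bound = 1.

deg(f) = 1, deg(g) = 1, so Bézout bound = 1.
Scan x ∈ F_5. For each x, list the y ∈ F_5 with f(x, y) ≡ 0 and those with g(x, y) ≡ 0 (mod 5); the common zeros in that column are the intersection.
  x = 0: f ≡ 0 at y ∈ {0}; g ≡ 0 at y ∈ {1}; common: ∅.
  x = 1: f ≡ 0 at y ∈ {4}; g ≡ 0 at y ∈ {0}; common: ∅.
  x = 2: f ≡ 0 at y ∈ {3}; g ≡ 0 at y ∈ {4}; common: ∅.
  x = 3: f ≡ 0 at y ∈ {2}; g ≡ 0 at y ∈ {3}; common: ∅.
  x = 4: f ≡ 0 at y ∈ {1}; g ≡ 0 at y ∈ {2}; common: ∅.
Collecting: common zeros = ∅, so the count is 0.
Comparison with the Bézout bound: 0 ≤ 1 = deg(f)·deg(g), as expected for curves with no common component (the affine F_5-count falls short of the bound because intersections may lie at infinity, over extension fields, or carry multiplicity).


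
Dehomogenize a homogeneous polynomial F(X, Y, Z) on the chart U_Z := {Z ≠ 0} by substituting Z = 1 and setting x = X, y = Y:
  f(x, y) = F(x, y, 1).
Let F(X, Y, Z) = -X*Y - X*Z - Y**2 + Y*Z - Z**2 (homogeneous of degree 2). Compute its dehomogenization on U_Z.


f(x, y) = -x*y - x - y**2 + y - 1

On U_Z we set Z = 1. Each monomial c·X^i·Y^j·Z^k in F becomes c·x^i·y^j·1^k = c·x^i·y^j.
Substituting Z = 1: F(X, Y, 1) = -x*y - x - y**2 + y - 1.
Note: deg(f) ≤ deg(F) = 2; strict inequality happens when F is divisible by Z (lost terms).


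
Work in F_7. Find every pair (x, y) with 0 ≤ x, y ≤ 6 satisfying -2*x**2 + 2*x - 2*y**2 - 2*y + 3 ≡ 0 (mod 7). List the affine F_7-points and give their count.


Affine F_7-points: {(0, 3), (1, 3), (3, 2), (3, 4), (4, 0), (4, 6), (5, 2), (5, 4)}; count = 8.

For each of the 49 pairs (x, y) ∈ F_7², evaluate f(x, y) mod 7. Record the zeros.
  x = 0: [0↦3, 1↦6, 2↦5, 3↦0, 4↦5, 5↦6, 6↦3]  zeros at y ∈ {3}
  x = 1: [0↦3, 1↦6, 2↦5, 3↦0, 4↦5, 5↦6, 6↦3]  zeros at y ∈ {3}
  x = 2: [0↦6, 1↦2, 2↦1, 3↦3, 4↦1, 5↦2, 6↦6]  zeros at y ∈ ∅
  x = 3: [0↦5, 1↦1, 2↦0, 3↦2, 4↦0, 5↦1, 6↦5]  zeros at y ∈ {2, 4}
  x = 4: [0↦0, 1↦3, 2↦2, 3↦4, 4↦2, 5↦3, 6↦0]  zeros at y ∈ {0, 6}
  x = 5: [0↦5, 1↦1, 2↦0, 3↦2, 4↦0, 5↦1, 6↦5]  zeros at y ∈ {2, 4}
  x = 6: [0↦6, 1↦2, 2↦1, 3↦3, 4↦1, 5↦2, 6↦6]  zeros at y ∈ ∅
Collecting zeros: affine points = {(0, 3), (1, 3), (3, 2), (3, 4), (4, 0), (4, 6), (5, 2), (5, 4)}.
Total count |C(F_7)_aff| = 8.


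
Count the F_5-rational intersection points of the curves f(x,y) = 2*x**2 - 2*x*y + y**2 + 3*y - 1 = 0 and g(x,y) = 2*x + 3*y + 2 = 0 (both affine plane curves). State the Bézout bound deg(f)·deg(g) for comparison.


Common zeros: ∅; count = 0; Bézout bound = 2.

deg(f) = 2, deg(g) = 1, so Bézout bound = 2.
Scan x ∈ F_5. For each x, list the y ∈ F_5 with f(x, y) ≡ 0 and those with g(x, y) ≡ 0 (mod 5); the common zeros in that column are the intersection.
  x = 0: f ≡ 0 at y ∈ ∅; g ≡ 0 at y ∈ {1}; common: ∅.
  x = 1: f ≡ 0 at y ∈ ∅; g ≡ 0 at y ∈ {2}; common: ∅.
  x = 2: f ≡ 0 at y ∈ ∅; g ≡ 0 at y ∈ {3}; common: ∅.
  x = 3: f ≡ 0 at y ∈ {1, 2}; g ≡ 0 at y ∈ {4}; common: ∅.
  x = 4: f ≡ 0 at y ∈ {2, 3}; g ≡ 0 at y ∈ {0}; common: ∅.
Collecting: common zeros = ∅, so the count is 0.
Comparison with the Bézout bound: 0 ≤ 2 = deg(f)·deg(g), as expected for curves with no common component (the affine F_5-count falls short of the bound because intersections may lie at infinity, over extension fields, or carry multiplicity).


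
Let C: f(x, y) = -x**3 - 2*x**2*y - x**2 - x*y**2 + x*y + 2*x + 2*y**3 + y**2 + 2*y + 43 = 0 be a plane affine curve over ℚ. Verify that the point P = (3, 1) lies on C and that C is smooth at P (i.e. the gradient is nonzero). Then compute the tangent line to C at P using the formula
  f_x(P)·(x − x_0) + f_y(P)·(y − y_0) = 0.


Tangent line at P: -43*x - 11*y + 140 = 0.

Step 1: f(3, 1) = 0, so P lies on C.
Step 2: partial derivatives
  f_x(x, y) = -3*x**2 - 4*x*y - 2*x - y**2 + y + 2, f_y(x, y) = -2*x**2 - 2*x*y + x + 6*y**2 + 2*y + 2.
  f_x(P) = -43, f_y(P) = -11 (gradient nonzero, so P is smooth).
Step 3: tangent line at P: -43·(x − 3) + -11·(y − 1) = 0.
Expanding: -43*x - 11*y + 140 = 0.


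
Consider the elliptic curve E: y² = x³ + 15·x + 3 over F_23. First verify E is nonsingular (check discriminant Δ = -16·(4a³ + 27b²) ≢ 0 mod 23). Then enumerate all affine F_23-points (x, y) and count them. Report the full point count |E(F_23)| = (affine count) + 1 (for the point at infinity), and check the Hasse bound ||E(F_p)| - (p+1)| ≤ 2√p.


Affine points = {(0, 7), (0, 16), (2, 8), (2, 15), (3, 11), (3, 12), (4, 9), (4, 14), (9, 4), (9, 19), (10, 7), (10, 16), (11, 2), (11, 21), (12, 5), (12, 18), (13, 7), (13, 16), (14, 6), (14, 17), (20, 0)}; affine count = 21; |E(F_23)| = 22.

Discriminant check: Δ ∝ 4a³ + 27b² = 4·15³ + 27·3² = 4·3375 + 27·9 ≡ 12 (mod 23). Nonzero ⇒ E is nonsingular.
For each x ∈ F_23, compute rhs = x³ + 15·x + 3 mod 23, then count y ∈ F_23 with y² ≡ rhs.
  x = 0: rhs = 3, matching y values: 7, 16 (2 points).
  x = 1: rhs = 19, matching y values: none (0 points).
  x = 2: rhs = 18, matching y values: 8, 15 (2 points).
  x = 3: rhs = 6, matching y values: 11, 12 (2 points).
  x = 4: rhs = 12, matching y values: 9, 14 (2 points).
  x = 5: rhs = 19, matching y values: none (0 points).
  x = 6: rhs = 10, matching y values: none (0 points).
  x = 7: rhs = 14, matching y values: none (0 points).
  x = 8: rhs = 14, matching y values: none (0 points).
  x = 9: rhs = 16, matching y values: 4, 19 (2 points).
  x = 10: rhs = 3, matching y values: 7, 16 (2 points).
  x = 11: rhs = 4, matching y values: 2, 21 (2 points).
  x = 12: rhs = 2, matching y values: 5, 18 (2 points).
  x = 13: rhs = 3, matching y values: 7, 16 (2 points).
  x = 14: rhs = 13, matching y values: 6, 17 (2 points).
  x = 15: rhs = 15, matching y values: none (0 points).
  x = 16: rhs = 15, matching y values: none (0 points).
  x = 17: rhs = 19, matching y values: none (0 points).
  x = 18: rhs = 10, matching y values: none (0 points).
  x = 19: rhs = 17, matching y values: none (0 points).
  x = 20: rhs = 0, matching y values: 0 (1 points).
  x = 21: rhs = 11, matching y values: none (0 points).
  x = 22: rhs = 10, matching y values: none (0 points).
Total affine count: 21.
Full point count |E(F_23)| = 21 + 1 = 22.
Hasse bound: |22 − (23+1)| = |-2| = 2 ≤ 2√23 ≈ 9.5917 ✓.


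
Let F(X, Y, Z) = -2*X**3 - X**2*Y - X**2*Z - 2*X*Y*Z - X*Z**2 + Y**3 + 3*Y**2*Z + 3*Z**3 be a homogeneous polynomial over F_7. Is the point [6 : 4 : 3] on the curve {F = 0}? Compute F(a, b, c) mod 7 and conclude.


F(6,4,3) ≡ 2 (mod 7); P is NOT on the curve.

Evaluate F(6, 4, 3) term-by-term (mod 7).
  -2*X**3 ↦ -2·216·1·1 = -432
  -X**2*Y ↦ -1·36·4·1 = -144
  -X**2*Z ↦ -1·36·1·3 = -108
  -2*X*Y*Z ↦ -2·6·4·3 = -144
  -X*Z**2 ↦ -1·6·1·9 = -54
  Y**3 ↦ 1·1·64·1 = 64
  3*Y**2*Z ↦ 3·1·16·3 = 144
  3*Z**3 ↦ 3·1·1·27 = 81
Sum: F(6, 4, 3) = (-432) + (-144) + (-108) + (-144) + (-54) + (64) + (144) + (81) = -593.
Reducing mod 7: -593 ≡ 2 (mod 7).
Since F(a, b, c) ≡ 2 ≠ 0 (mod 7), P does NOT lie on the curve.


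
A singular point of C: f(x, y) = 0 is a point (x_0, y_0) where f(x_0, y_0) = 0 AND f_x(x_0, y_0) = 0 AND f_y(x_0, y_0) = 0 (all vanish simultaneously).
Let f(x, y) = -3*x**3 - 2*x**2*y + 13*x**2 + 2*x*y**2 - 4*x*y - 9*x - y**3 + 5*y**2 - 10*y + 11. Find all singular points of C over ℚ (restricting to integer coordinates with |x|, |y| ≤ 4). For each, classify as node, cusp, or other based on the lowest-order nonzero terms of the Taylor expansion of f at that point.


Singular points: {(1, 2)}; classification: cusp.

Compute partial derivatives:
  f_x = -9*x**2 - 4*x*y + 26*x + 2*y**2 - 4*y - 9.
  f_y = -2*x**2 + 4*x*y - 4*x - 3*y**2 + 10*y - 10.
Scan x_0 ∈ {−4, ..., 4}. For each x_0, f_y(x_0, y) is a polynomial in y; find its integer roots y ∈ {−4, ..., 4}, then test f_x and f at those candidates.
  x = -4: f_y(-4, y) = -3*y**2 - 6*y - 26; no integer root y with |y| ≤ 4.
  x = -3: f_y(-3, y) = -3*y**2 - 2*y - 16; no integer root y with |y| ≤ 4.
  x = -2: f_y(-2, y) = -3*y**2 + 2*y - 10; no integer root y with |y| ≤ 4.
  x = -1: f_y(-1, y) = -3*y**2 + 6*y - 8; no integer root y with |y| ≤ 4.
  x = 0: f_y(0, y) = -3*y**2 + 10*y - 10; no integer root y with |y| ≤ 4.
  x = 1: f_y(1, y) = -3*y**2 + 14*y - 16; vanishes at y ∈ {2}. (1, 2): f_x = 0, f = 0 — SINGULAR.
  x = 2: f_y(2, y) = -3*y**2 + 18*y - 26; no integer root y with |y| ≤ 4.
  x = 3: f_y(3, y) = -3*y**2 + 22*y - 40; vanishes at y ∈ {4}. (3, 4): f_x = -44 ≠ 0.
  x = 4: f_y(4, y) = -3*y**2 + 26*y - 58; no integer root y with |y| ≤ 4.
Only singular point on the grid: (1, 2).
Classify: substitute x = 1 + u, y = 2 + v and expand: f = -3*u**3 - 2*u**2*v + 2*u*v**2 - v**3 + v**2.
No constant or linear terms (consistent with a singular point). Quadratic part: v**2. Cubic part: -3*u**3 - 2*u**2*v + 2*u*v**2 - v**3.
The quadratic part v**2 is a perfect square, so there is a single (double) tangent line v = 0, i.e. y = 2. Restricting the cubic part to that line (v = 0) leaves -3*u**3 ≠ 0, so f is not divisible by v and the branch is v² ≈ 3*u**3 to lowest order — this is a cusp.
Classification: cusp.


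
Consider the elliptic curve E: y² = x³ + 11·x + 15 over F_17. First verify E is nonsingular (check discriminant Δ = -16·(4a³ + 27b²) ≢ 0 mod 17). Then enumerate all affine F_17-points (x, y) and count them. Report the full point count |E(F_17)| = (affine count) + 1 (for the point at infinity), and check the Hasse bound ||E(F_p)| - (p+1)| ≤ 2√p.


Affine points = {(0, 7), (0, 10), (4, 2), (4, 15), (5, 5), (5, 12), (6, 5), (6, 12), (13, 3), (13, 14), (15, 6), (15, 11)}; affine count = 12; |E(F_17)| = 13.

Discriminant check: Δ ∝ 4a³ + 27b² = 4·11³ + 27·15² = 4·1331 + 27·225 ≡ 9 (mod 17). Nonzero ⇒ E is nonsingular.
For each x ∈ F_17, compute rhs = x³ + 11·x + 15 mod 17, then count y ∈ F_17 with y² ≡ rhs.
  x = 0: rhs = 15, matching y values: 7, 10 (2 points).
  x = 1: rhs = 10, matching y values: none (0 points).
  x = 2: rhs = 11, matching y values: none (0 points).
  x = 3: rhs = 7, matching y values: none (0 points).
  x = 4: rhs = 4, matching y values: 2, 15 (2 points).
  x = 5: rhs = 8, matching y values: 5, 12 (2 points).
  x = 6: rhs = 8, matching y values: 5, 12 (2 points).
  x = 7: rhs = 10, matching y values: none (0 points).
  x = 8: rhs = 3, matching y values: none (0 points).
  x = 9: rhs = 10, matching y values: none (0 points).
  x = 10: rhs = 3, matching y values: none (0 points).
  x = 11: rhs = 5, matching y values: none (0 points).
  x = 12: rhs = 5, matching y values: none (0 points).
  x = 13: rhs = 9, matching y values: 3, 14 (2 points).
  x = 14: rhs = 6, matching y values: none (0 points).
  x = 15: rhs = 2, matching y values: 6, 11 (2 points).
  x = 16: rhs = 3, matching y values: none (0 points).
Total affine count: 12.
Full point count |E(F_17)| = 12 + 1 = 13.
Hasse bound: |13 − (17+1)| = |-5| = 5 ≤ 2√17 ≈ 8.2462 ✓.


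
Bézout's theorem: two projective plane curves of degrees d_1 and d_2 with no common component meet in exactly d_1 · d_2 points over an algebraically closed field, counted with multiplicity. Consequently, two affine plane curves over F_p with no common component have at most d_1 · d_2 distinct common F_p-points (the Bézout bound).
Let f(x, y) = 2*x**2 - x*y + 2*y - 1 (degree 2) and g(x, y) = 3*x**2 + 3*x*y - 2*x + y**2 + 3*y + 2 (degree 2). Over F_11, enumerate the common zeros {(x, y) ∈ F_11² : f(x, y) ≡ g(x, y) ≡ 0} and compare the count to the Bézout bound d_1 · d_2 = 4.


Common zeros: {(6, 4)}; count = 1; Bézout bound = 4.

deg(f) = 2, deg(g) = 2, so Bézout bound = 4.
Scan x ∈ F_11. For each x, list the y ∈ F_11 with f(x, y) ≡ 0 and those with g(x, y) ≡ 0 (mod 11); the common zeros in that column are the intersection.
  x = 0: f ≡ 0 at y ∈ {6}; g ≡ 0 at y ∈ {9, 10}; common: ∅.
  x = 1: f ≡ 0 at y ∈ {10}; g ≡ 0 at y ∈ ∅; common: ∅.
  x = 2: f ≡ 0 at y ∈ ∅; g ≡ 0 at y ∈ ∅; common: ∅.
  x = 3: f ≡ 0 at y ∈ {6}; g ≡ 0 at y ∈ ∅; common: ∅.
  x = 4: f ≡ 0 at y ∈ {10}; g ≡ 0 at y ∈ ∅; common: ∅.
  x = 5: f ≡ 0 at y ∈ {9}; g ≡ 0 at y ∈ {7, 8}; common: ∅.
  x = 6: f ≡ 0 at y ∈ {4}; g ≡ 0 at y ∈ {4, 8}; common: {4}.
  x = 7: f ≡ 0 at y ∈ {4}; g ≡ 0 at y ∈ {2, 7}; common: ∅.
  x = 8: f ≡ 0 at y ∈ {1}; g ≡ 0 at y ∈ ∅; common: ∅.
  x = 9: f ≡ 0 at y ∈ {1}; g ≡ 0 at y ∈ {4, 10}; common: ∅.
  x = 10: f ≡ 0 at y ∈ {7}; g ≡ 0 at y ∈ {2, 9}; common: ∅.
Collecting: common zeros = {(6, 4)}, so the count is 1.
Comparison with the Bézout bound: 1 ≤ 4 = deg(f)·deg(g), as expected for curves with no common component (the affine F_11-count falls short of the bound because intersections may lie at infinity, over extension fields, or carry multiplicity).


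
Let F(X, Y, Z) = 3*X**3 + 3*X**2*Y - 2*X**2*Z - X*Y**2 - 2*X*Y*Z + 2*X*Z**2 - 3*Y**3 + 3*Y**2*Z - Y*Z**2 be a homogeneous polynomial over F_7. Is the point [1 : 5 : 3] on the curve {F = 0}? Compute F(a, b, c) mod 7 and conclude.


F(1,5,3) ≡ 4 (mod 7); P is NOT on the curve.

Evaluate F(1, 5, 3) term-by-term (mod 7).
  3*X**3 ↦ 3·1·1·1 = 3
  3*X**2*Y ↦ 3·1·5·1 = 15
  -2*X**2*Z ↦ -2·1·1·3 = -6
  -X*Y**2 ↦ -1·1·25·1 = -25
  -2*X*Y*Z ↦ -2·1·5·3 = -30
  2*X*Z**2 ↦ 2·1·1·9 = 18
  -3*Y**3 ↦ -3·1·125·1 = -375
  3*Y**2*Z ↦ 3·1·25·3 = 225
  -Y*Z**2 ↦ -1·1·5·9 = -45
Sum: F(1, 5, 3) = (3) + (15) + (-6) + (-25) + (-30) + (18) + (-375) + (225) + (-45) = -220.
Reducing mod 7: -220 ≡ 4 (mod 7).
Since F(a, b, c) ≡ 4 ≠ 0 (mod 7), P does NOT lie on the curve.


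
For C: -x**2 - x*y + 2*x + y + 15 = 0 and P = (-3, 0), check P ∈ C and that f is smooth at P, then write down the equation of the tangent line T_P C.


Tangent line at P: 8*x + 4*y + 24 = 0.

Step 1: f(-3, 0) = 0, so P lies on C.
Step 2: partial derivatives
  f_x(x, y) = -2*x - y + 2, f_y(x, y) = 1 - x.
  f_x(P) = 8, f_y(P) = 4 (gradient nonzero, so P is smooth).
Step 3: tangent line at P: 8·(x − -3) + 4·(y − 0) = 0.
Expanding: 8*x + 4*y + 24 = 0.


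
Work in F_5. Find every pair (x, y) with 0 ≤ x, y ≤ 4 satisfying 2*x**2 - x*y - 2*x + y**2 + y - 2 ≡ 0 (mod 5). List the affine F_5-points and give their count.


Affine F_5-points: {(0, 1), (0, 3), (3, 0), (3, 2), (4, 1), (4, 2)}; count = 6.

For each of the 25 pairs (x, y) ∈ F_5², evaluate f(x, y) mod 5. Record the zeros.
  x = 0: [0↦3, 1↦0, 2↦4, 3↦0, 4↦3]  zeros at y ∈ {1, 3}
  x = 1: [0↦3, 1↦4, 2↦2, 3↦2, 4↦4]  zeros at y ∈ ∅
  x = 2: [0↦2, 1↦2, 2↦4, 3↦3, 4↦4]  zeros at y ∈ ∅
  x = 3: [0↦0, 1↦4, 2↦0, 3↦3, 4↦3]  zeros at y ∈ {0, 2}
  x = 4: [0↦2, 1↦0, 2↦0, 3↦2, 4↦1]  zeros at y ∈ {1, 2}
Collecting zeros: affine points = {(0, 1), (0, 3), (3, 0), (3, 2), (4, 1), (4, 2)}.
Total count |C(F_5)_aff| = 6.


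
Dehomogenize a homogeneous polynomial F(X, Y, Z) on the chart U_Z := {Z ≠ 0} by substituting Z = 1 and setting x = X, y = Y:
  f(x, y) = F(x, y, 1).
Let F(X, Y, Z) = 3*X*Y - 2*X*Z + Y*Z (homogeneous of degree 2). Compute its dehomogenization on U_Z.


f(x, y) = 3*x*y - 2*x + y

On U_Z we set Z = 1. Each monomial c·X^i·Y^j·Z^k in F becomes c·x^i·y^j·1^k = c·x^i·y^j.
Substituting Z = 1: F(X, Y, 1) = 3*x*y - 2*x + y.
Note: deg(f) ≤ deg(F) = 2; strict inequality happens when F is divisible by Z (lost terms).


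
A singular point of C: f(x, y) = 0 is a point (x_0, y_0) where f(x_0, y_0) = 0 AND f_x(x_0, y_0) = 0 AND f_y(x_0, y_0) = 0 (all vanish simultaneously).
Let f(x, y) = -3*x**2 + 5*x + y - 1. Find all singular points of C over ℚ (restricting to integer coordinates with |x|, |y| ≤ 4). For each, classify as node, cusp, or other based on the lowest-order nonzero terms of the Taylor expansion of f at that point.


No singular points in the scanned grid; C is smooth there.

Compute partial derivatives:
  f_x = 5 - 6*x.
  f_y = 1.
f_y = 1 is a nonzero constant, so f_y never vanishes: no point (x, y) can satisfy f = f_x = f_y = 0. In particular no (x, y) ∈ {−4, ..., 4}² is singular; the curve is smooth.


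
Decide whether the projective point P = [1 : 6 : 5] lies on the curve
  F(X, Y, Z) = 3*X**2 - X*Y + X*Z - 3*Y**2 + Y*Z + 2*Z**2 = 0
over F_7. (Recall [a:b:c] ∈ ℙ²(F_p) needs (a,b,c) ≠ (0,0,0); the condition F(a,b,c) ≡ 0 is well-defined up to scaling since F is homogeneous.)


F(1,6,5) ≡ 2 (mod 7); P is NOT on the curve.

Evaluate F(1, 6, 5) term-by-term (mod 7).
  3*X**2 ↦ 3·1·1·1 = 3
  -X*Y ↦ -1·1·6·1 = -6
  X*Z ↦ 1·1·1·5 = 5
  -3*Y**2 ↦ -3·1·36·1 = -108
  Y*Z ↦ 1·1·6·5 = 30
  2*Z**2 ↦ 2·1·1·25 = 50
Sum: F(1, 6, 5) = (3) + (-6) + (5) + (-108) + (30) + (50) = -26.
Reducing mod 7: -26 ≡ 2 (mod 7).
Since F(a, b, c) ≡ 2 ≠ 0 (mod 7), P does NOT lie on the curve.


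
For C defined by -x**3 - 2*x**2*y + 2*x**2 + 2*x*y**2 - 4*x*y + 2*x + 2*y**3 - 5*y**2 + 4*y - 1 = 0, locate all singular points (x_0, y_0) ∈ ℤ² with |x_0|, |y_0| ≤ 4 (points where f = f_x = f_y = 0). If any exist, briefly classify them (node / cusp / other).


Singular points: {(0, 1)}; classification: cusp.

Compute partial derivatives:
  f_x = -3*x**2 - 4*x*y + 4*x + 2*y**2 - 4*y + 2.
  f_y = -2*x**2 + 4*x*y - 4*x + 6*y**2 - 10*y + 4.
Scan x_0 ∈ {−4, ..., 4}. For each x_0, f_y(x_0, y) is a polynomial in y; find its integer roots y ∈ {−4, ..., 4}, then test f_x and f at those candidates.
  x = -4: f_y(-4, y) = 6*y**2 - 26*y - 12; no integer root y with |y| ≤ 4.
  x = -3: f_y(-3, y) = 6*y**2 - 22*y - 2; no integer root y with |y| ≤ 4.
  x = -2: f_y(-2, y) = 6*y**2 - 18*y + 4; no integer root y with |y| ≤ 4.
  x = -1: f_y(-1, y) = 6*y**2 - 14*y + 6; no integer root y with |y| ≤ 4.
  x = 0: f_y(0, y) = 6*y**2 - 10*y + 4; vanishes at y ∈ {1}. (0, 1): f_x = 0, f = 0 — SINGULAR.
  x = 1: f_y(1, y) = 6*y**2 - 6*y - 2; no integer root y with |y| ≤ 4.
  x = 2: f_y(2, y) = 6*y**2 - 2*y - 12; no integer root y with |y| ≤ 4.
  x = 3: f_y(3, y) = 6*y**2 + 2*y - 26; no integer root y with |y| ≤ 4.
  x = 4: f_y(4, y) = 6*y**2 + 6*y - 44; no integer root y with |y| ≤ 4.
Only singular point on the grid: (0, 1).
Classify: substitute x = 0 + u, y = 1 + v and expand: f = -u**3 - 2*u**2*v + 2*u*v**2 + 2*v**3 + v**2.
No constant or linear terms (consistent with a singular point). Quadratic part: v**2. Cubic part: -u**3 - 2*u**2*v + 2*u*v**2 + 2*v**3.
The quadratic part v**2 is a perfect square, so there is a single (double) tangent line v = 0, i.e. y = 1. Restricting the cubic part to that line (v = 0) leaves -u**3 ≠ 0, so f is not divisible by v and the branch is v² ≈ u**3 to lowest order — this is a cusp.
Classification: cusp.


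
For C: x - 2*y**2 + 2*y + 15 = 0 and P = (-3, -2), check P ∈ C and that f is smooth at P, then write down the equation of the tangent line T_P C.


Tangent line at P: x + 10*y + 23 = 0.

Step 1: f(-3, -2) = 0, so P lies on C.
Step 2: partial derivatives
  f_x(x, y) = 1, f_y(x, y) = 2 - 4*y.
  f_x(P) = 1, f_y(P) = 10 (gradient nonzero, so P is smooth).
Step 3: tangent line at P: 1·(x − -3) + 10·(y − -2) = 0.
Expanding: x + 10*y + 23 = 0.


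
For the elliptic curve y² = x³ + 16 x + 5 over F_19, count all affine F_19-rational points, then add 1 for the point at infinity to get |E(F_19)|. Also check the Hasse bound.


Affine points = {(0, 9), (0, 10), (2, 8), (2, 11), (3, 2), (3, 17), (4, 0), (5, 1), (5, 18), (7, 2), (7, 17), (9, 2), (9, 17), (10, 5), (10, 14), (11, 7), (11, 12), (12, 5), (12, 14), (13, 4), (13, 15), (14, 3), (14, 16), (16, 5), (16, 14), (18, 8), (18, 11)}; affine count = 27; |E(F_19)| = 28.

Discriminant check: Δ ∝ 4a³ + 27b² = 4·16³ + 27·5² = 4·4096 + 27·25 ≡ 16 (mod 19). Nonzero ⇒ E is nonsingular.
For each x ∈ F_19, compute rhs = x³ + 16·x + 5 mod 19, then count y ∈ F_19 with y² ≡ rhs.
  x = 0: rhs = 5, matching y values: 9, 10 (2 points).
  x = 1: rhs = 3, matching y values: none (0 points).
  x = 2: rhs = 7, matching y values: 8, 11 (2 points).
  x = 3: rhs = 4, matching y values: 2, 17 (2 points).
  x = 4: rhs = 0, matching y values: 0 (1 points).
  x = 5: rhs = 1, matching y values: 1, 18 (2 points).
  x = 6: rhs = 13, matching y values: none (0 points).
  x = 7: rhs = 4, matching y values: 2, 17 (2 points).
  x = 8: rhs = 18, matching y values: none (0 points).
  x = 9: rhs = 4, matching y values: 2, 17 (2 points).
  x = 10: rhs = 6, matching y values: 5, 14 (2 points).
  x = 11: rhs = 11, matching y values: 7, 12 (2 points).
  x = 12: rhs = 6, matching y values: 5, 14 (2 points).
  x = 13: rhs = 16, matching y values: 4, 15 (2 points).
  x = 14: rhs = 9, matching y values: 3, 16 (2 points).
  x = 15: rhs = 10, matching y values: none (0 points).
  x = 16: rhs = 6, matching y values: 5, 14 (2 points).
  x = 17: rhs = 3, matching y values: none (0 points).
  x = 18: rhs = 7, matching y values: 8, 11 (2 points).
Total affine count: 27.
Full point count |E(F_19)| = 27 + 1 = 28.
Hasse bound: |28 − (19+1)| = |8| = 8 ≤ 2√19 ≈ 8.7178 ✓.


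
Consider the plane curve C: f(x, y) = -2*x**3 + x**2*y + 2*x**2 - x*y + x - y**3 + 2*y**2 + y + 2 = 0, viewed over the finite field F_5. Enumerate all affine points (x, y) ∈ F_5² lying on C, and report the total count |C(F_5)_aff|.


Affine F_5-points: {(1, 1), (1, 2), (1, 4), (2, 1), (3, 4), (4, 0), (4, 3), (4, 4)}; count = 8.

For each of the 25 pairs (x, y) ∈ F_5², evaluate f(x, y) mod 5. Record the zeros.
  x = 0: [0↦2, 1↦4, 2↦4, 3↦1, 4↦4]  zeros at y ∈ ∅
  x = 1: [0↦3, 1↦0, 2↦0, 3↦2, 4↦0]  zeros at y ∈ {1, 2, 4}
  x = 2: [0↦1, 1↦0, 2↦2, 3↦1, 4↦1]  zeros at y ∈ {1}
  x = 3: [0↦4, 1↦2, 2↦3, 3↦1, 4↦0]  zeros at y ∈ {4}
  x = 4: [0↦0, 1↦4, 2↦1, 3↦0, 4↦0]  zeros at y ∈ {0, 3, 4}
Collecting zeros: affine points = {(1, 1), (1, 2), (1, 4), (2, 1), (3, 4), (4, 0), (4, 3), (4, 4)}.
Total count |C(F_5)_aff| = 8.


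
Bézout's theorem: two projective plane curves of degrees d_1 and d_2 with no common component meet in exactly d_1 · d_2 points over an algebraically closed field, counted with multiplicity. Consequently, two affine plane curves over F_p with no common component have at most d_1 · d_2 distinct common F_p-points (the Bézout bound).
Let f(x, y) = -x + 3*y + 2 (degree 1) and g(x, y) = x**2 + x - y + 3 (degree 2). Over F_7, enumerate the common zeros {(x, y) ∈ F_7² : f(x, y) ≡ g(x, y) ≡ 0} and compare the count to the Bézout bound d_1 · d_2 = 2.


Common zeros: ∅; count = 0; Bézout bound = 2.

deg(f) = 1, deg(g) = 2, so Bézout bound = 2.
Scan x ∈ F_7. For each x, list the y ∈ F_7 with f(x, y) ≡ 0 and those with g(x, y) ≡ 0 (mod 7); the common zeros in that column are the intersection.
  x = 0: f ≡ 0 at y ∈ {4}; g ≡ 0 at y ∈ {3}; common: ∅.
  x = 1: f ≡ 0 at y ∈ {2}; g ≡ 0 at y ∈ {5}; common: ∅.
  x = 2: f ≡ 0 at y ∈ {0}; g ≡ 0 at y ∈ {2}; common: ∅.
  x = 3: f ≡ 0 at y ∈ {5}; g ≡ 0 at y ∈ {1}; common: ∅.
  x = 4: f ≡ 0 at y ∈ {3}; g ≡ 0 at y ∈ {2}; common: ∅.
  x = 5: f ≡ 0 at y ∈ {1}; g ≡ 0 at y ∈ {5}; common: ∅.
  x = 6: f ≡ 0 at y ∈ {6}; g ≡ 0 at y ∈ {3}; common: ∅.
Collecting: common zeros = ∅, so the count is 0.
Comparison with the Bézout bound: 0 ≤ 2 = deg(f)·deg(g), as expected for curves with no common component (the affine F_7-count falls short of the bound because intersections may lie at infinity, over extension fields, or carry multiplicity).


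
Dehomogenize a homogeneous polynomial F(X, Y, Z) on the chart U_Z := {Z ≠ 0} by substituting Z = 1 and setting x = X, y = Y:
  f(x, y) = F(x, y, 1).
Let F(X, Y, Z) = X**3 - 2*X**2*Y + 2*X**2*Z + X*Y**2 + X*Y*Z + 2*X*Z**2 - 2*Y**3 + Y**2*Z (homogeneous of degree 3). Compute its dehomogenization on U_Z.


f(x, y) = x**3 - 2*x**2*y + 2*x**2 + x*y**2 + x*y + 2*x - 2*y**3 + y**2

On U_Z we set Z = 1. Each monomial c·X^i·Y^j·Z^k in F becomes c·x^i·y^j·1^k = c·x^i·y^j.
Substituting Z = 1: F(X, Y, 1) = x**3 - 2*x**2*y + 2*x**2 + x*y**2 + x*y + 2*x - 2*y**3 + y**2.
Note: deg(f) ≤ deg(F) = 3; strict inequality happens when F is divisible by Z (lost terms).


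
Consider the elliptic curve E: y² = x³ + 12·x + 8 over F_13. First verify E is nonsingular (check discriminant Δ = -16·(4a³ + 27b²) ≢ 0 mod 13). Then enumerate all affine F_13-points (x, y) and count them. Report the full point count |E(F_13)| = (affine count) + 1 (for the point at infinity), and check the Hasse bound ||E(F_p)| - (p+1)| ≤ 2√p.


Affine points = {(2, 1), (2, 12), (4, 4), (4, 9), (6, 6), (6, 7), (9, 0), (10, 6), (10, 7)}; affine count = 9; |E(F_13)| = 10.

Discriminant check: Δ ∝ 4a³ + 27b² = 4·12³ + 27·8² = 4·1728 + 27·64 ≡ 8 (mod 13). Nonzero ⇒ E is nonsingular.
For each x ∈ F_13, compute rhs = x³ + 12·x + 8 mod 13, then count y ∈ F_13 with y² ≡ rhs.
  x = 0: rhs = 8, matching y values: none (0 points).
  x = 1: rhs = 8, matching y values: none (0 points).
  x = 2: rhs = 1, matching y values: 1, 12 (2 points).
  x = 3: rhs = 6, matching y values: none (0 points).
  x = 4: rhs = 3, matching y values: 4, 9 (2 points).
  x = 5: rhs = 11, matching y values: none (0 points).
  x = 6: rhs = 10, matching y values: 6, 7 (2 points).
  x = 7: rhs = 6, matching y values: none (0 points).
  x = 8: rhs = 5, matching y values: none (0 points).
  x = 9: rhs = 0, matching y values: 0 (1 points).
  x = 10: rhs = 10, matching y values: 6, 7 (2 points).
  x = 11: rhs = 2, matching y values: none (0 points).
  x = 12: rhs = 8, matching y values: none (0 points).
Total affine count: 9.
Full point count |E(F_13)| = 9 + 1 = 10.
Hasse bound: |10 − (13+1)| = |-4| = 4 ≤ 2√13 ≈ 7.2111 ✓.


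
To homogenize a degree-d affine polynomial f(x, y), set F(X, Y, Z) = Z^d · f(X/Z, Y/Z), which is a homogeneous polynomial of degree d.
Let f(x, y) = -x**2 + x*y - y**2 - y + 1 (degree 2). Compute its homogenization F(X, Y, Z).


F(X, Y, Z) = -X**2 + X*Y - Y**2 - Y*Z + Z**2

deg(f) = 2.
Substitute x = X/Z, y = Y/Z into f, then multiply by Z^2.
  monomial -1·x^2·y^0 ↦ -1·X^2·Y^0·Z^0.
  monomial 1·x^1·y^1 ↦ 1·X^1·Y^1·Z^0.
  monomial -1·x^0·y^2 ↦ -1·X^0·Y^2·Z^0.
  monomial -1·x^0·y^1 ↦ -1·X^0·Y^1·Z^1.
  monomial 1·x^0·y^0 ↦ 1·X^0·Y^0·Z^2.
Collecting: F(X, Y, Z) = -X**2 + X*Y - Y**2 - Y*Z + Z**2.


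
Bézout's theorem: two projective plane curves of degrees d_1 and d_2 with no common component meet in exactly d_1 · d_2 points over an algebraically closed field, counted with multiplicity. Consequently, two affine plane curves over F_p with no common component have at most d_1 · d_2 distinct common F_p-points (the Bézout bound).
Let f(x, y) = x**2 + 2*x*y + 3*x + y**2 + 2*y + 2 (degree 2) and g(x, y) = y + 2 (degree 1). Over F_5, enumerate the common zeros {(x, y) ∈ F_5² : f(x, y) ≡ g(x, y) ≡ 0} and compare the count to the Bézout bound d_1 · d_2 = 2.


Common zeros: ∅; count = 0; Bézout bound = 2.

deg(f) = 2, deg(g) = 1, so Bézout bound = 2.
Scan x ∈ F_5. For each x, list the y ∈ F_5 with f(x, y) ≡ 0 and those with g(x, y) ≡ 0 (mod 5); the common zeros in that column are the intersection.
  x = 0: f ≡ 0 at y ∈ {1, 2}; g ≡ 0 at y ∈ {3}; common: ∅.
  x = 1: f ≡ 0 at y ∈ ∅; g ≡ 0 at y ∈ {3}; common: ∅.
  x = 2: f ≡ 0 at y ∈ ∅; g ≡ 0 at y ∈ {3}; common: ∅.
  x = 3: f ≡ 0 at y ∈ {0, 2}; g ≡ 0 at y ∈ {3}; common: ∅.
  x = 4: f ≡ 0 at y ∈ {0}; g ≡ 0 at y ∈ {3}; common: ∅.
Collecting: common zeros = ∅, so the count is 0.
Comparison with the Bézout bound: 0 ≤ 2 = deg(f)·deg(g), as expected for curves with no common component (the affine F_5-count falls short of the bound because intersections may lie at infinity, over extension fields, or carry multiplicity).


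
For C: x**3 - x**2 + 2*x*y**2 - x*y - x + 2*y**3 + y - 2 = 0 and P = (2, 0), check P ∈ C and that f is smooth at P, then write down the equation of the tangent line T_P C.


Tangent line at P: 7*x - y - 14 = 0.

Step 1: f(2, 0) = 0, so P lies on C.
Step 2: partial derivatives
  f_x(x, y) = 3*x**2 - 2*x + 2*y**2 - y - 1, f_y(x, y) = 4*x*y - x + 6*y**2 + 1.
  f_x(P) = 7, f_y(P) = -1 (gradient nonzero, so P is smooth).
Step 3: tangent line at P: 7·(x − 2) + -1·(y − 0) = 0.
Expanding: 7*x - y - 14 = 0.


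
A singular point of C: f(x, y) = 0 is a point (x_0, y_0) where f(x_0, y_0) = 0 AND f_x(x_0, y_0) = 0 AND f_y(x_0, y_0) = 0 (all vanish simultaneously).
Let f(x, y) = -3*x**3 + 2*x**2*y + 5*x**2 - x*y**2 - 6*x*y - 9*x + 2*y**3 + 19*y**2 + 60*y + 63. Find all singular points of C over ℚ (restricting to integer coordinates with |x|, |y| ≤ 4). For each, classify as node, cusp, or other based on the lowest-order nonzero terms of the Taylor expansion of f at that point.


Singular points: {(0, -3)}; classification: node.

Compute partial derivatives:
  f_x = -9*x**2 + 4*x*y + 10*x - y**2 - 6*y - 9.
  f_y = 2*x**2 - 2*x*y - 6*x + 6*y**2 + 38*y + 60.
Scan x_0 ∈ {−4, ..., 4}. For each x_0, f_y(x_0, y) is a polynomial in y; find its integer roots y ∈ {−4, ..., 4}, then test f_x and f at those candidates.
  x = -4: f_y(-4, y) = 6*y**2 + 46*y + 116; no integer root y with |y| ≤ 4.
  x = -3: f_y(-3, y) = 6*y**2 + 44*y + 96; no integer root y with |y| ≤ 4.
  x = -2: f_y(-2, y) = 6*y**2 + 42*y + 80; no integer root y with |y| ≤ 4.
  x = -1: f_y(-1, y) = 6*y**2 + 40*y + 68; no integer root y with |y| ≤ 4.
  x = 0: f_y(0, y) = 6*y**2 + 38*y + 60; vanishes at y ∈ {-3}. (0, -3): f_x = 0, f = 0 — SINGULAR.
  x = 1: f_y(1, y) = 6*y**2 + 36*y + 56; no integer root y with |y| ≤ 4.
  x = 2: f_y(2, y) = 6*y**2 + 34*y + 56; no integer root y with |y| ≤ 4.
  x = 3: f_y(3, y) = 6*y**2 + 32*y + 60; no integer root y with |y| ≤ 4.
  x = 4: f_y(4, y) = 6*y**2 + 30*y + 68; no integer root y with |y| ≤ 4.
Only singular point on the grid: (0, -3).
Classify: substitute x = 0 + u, y = -3 + v and expand: f = -3*u**3 + 2*u**2*v - u**2 - u*v**2 + 2*v**3 + v**2.
No constant or linear terms (consistent with a singular point). Quadratic part: -u**2 + v**2. Cubic part: -3*u**3 + 2*u**2*v - u*v**2 + 2*v**3.
The quadratic part v**2 - u**2 = (v − u)(v + u) splits into two distinct linear factors, so there are two distinct tangent lines y − -3 = ±(x − 0) — this is a node (ordinary double point).
Classification: node.


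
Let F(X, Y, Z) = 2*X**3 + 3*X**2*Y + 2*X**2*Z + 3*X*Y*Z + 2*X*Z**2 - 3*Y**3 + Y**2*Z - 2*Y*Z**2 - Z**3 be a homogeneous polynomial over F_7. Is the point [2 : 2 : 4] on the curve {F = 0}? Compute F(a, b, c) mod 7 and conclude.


F(2,2,4) ≡ 6 (mod 7); P is NOT on the curve.

Evaluate F(2, 2, 4) term-by-term (mod 7).
  2*X**3 ↦ 2·8·1·1 = 16
  3*X**2*Y ↦ 3·4·2·1 = 24
  2*X**2*Z ↦ 2·4·1·4 = 32
  3*X*Y*Z ↦ 3·2·2·4 = 48
  2*X*Z**2 ↦ 2·2·1·16 = 64
  -3*Y**3 ↦ -3·1·8·1 = -24
  Y**2*Z ↦ 1·1·4·4 = 16
  -2*Y*Z**2 ↦ -2·1·2·16 = -64
  -Z**3 ↦ -1·1·1·64 = -64
Sum: F(2, 2, 4) = (16) + (24) + (32) + (48) + (64) + (-24) + (16) + (-64) + (-64) = 48.
Reducing mod 7: 48 ≡ 6 (mod 7).
Since F(a, b, c) ≡ 6 ≠ 0 (mod 7), P does NOT lie on the curve.


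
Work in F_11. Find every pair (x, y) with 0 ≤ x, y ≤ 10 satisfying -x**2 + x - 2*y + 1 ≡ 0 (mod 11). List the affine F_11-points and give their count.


Affine F_11-points: {(0, 6), (1, 6), (2, 5), (3, 3), (4, 0), (5, 7), (6, 2), (7, 7), (8, 0), (9, 3), (10, 5)}; count = 11.

For each of the 121 pairs (x, y) ∈ F_11², evaluate f(x, y) mod 11. Record the zeros.
  x = 0: [0↦1, 1↦10, 2↦8, 3↦6, 4↦4, 5↦2, 6↦0, 7↦9, 8↦7, 9↦5, 10↦3]  zeros at y ∈ {6}
  x = 1: [0↦1, 1↦10, 2↦8, 3↦6, 4↦4, 5↦2, 6↦0, 7↦9, 8↦7, 9↦5, 10↦3]  zeros at y ∈ {6}
  x = 2: [0↦10, 1↦8, 2↦6, 3↦4, 4↦2, 5↦0, 6↦9, 7↦7, 8↦5, 9↦3, 10↦1]  zeros at y ∈ {5}
  x = 3: [0↦6, 1↦4, 2↦2, 3↦0, 4↦9, 5↦7, 6↦5, 7↦3, 8↦1, 9↦10, 10↦8]  zeros at y ∈ {3}
  x = 4: [0↦0, 1↦9, 2↦7, 3↦5, 4↦3, 5↦1, 6↦10, 7↦8, 8↦6, 9↦4, 10↦2]  zeros at y ∈ {0}
  x = 5: [0↦3, 1↦1, 2↦10, 3↦8, 4↦6, 5↦4, 6↦2, 7↦0, 8↦9, 9↦7, 10↦5]  zeros at y ∈ {7}
  x = 6: [0↦4, 1↦2, 2↦0, 3↦9, 4↦7, 5↦5, 6↦3, 7↦1, 8↦10, 9↦8, 10↦6]  zeros at y ∈ {2}
  x = 7: [0↦3, 1↦1, 2↦10, 3↦8, 4↦6, 5↦4, 6↦2, 7↦0, 8↦9, 9↦7, 10↦5]  zeros at y ∈ {7}
  x = 8: [0↦0, 1↦9, 2↦7, 3↦5, 4↦3, 5↦1, 6↦10, 7↦8, 8↦6, 9↦4, 10↦2]  zeros at y ∈ {0}
  x = 9: [0↦6, 1↦4, 2↦2, 3↦0, 4↦9, 5↦7, 6↦5, 7↦3, 8↦1, 9↦10, 10↦8]  zeros at y ∈ {3}
  x = 10: [0↦10, 1↦8, 2↦6, 3↦4, 4↦2, 5↦0, 6↦9, 7↦7, 8↦5, 9↦3, 10↦1]  zeros at y ∈ {5}
Collecting zeros: affine points = {(0, 6), (1, 6), (2, 5), (3, 3), (4, 0), (5, 7), (6, 2), (7, 7), (8, 0), (9, 3), (10, 5)}.
Total count |C(F_11)_aff| = 11.
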